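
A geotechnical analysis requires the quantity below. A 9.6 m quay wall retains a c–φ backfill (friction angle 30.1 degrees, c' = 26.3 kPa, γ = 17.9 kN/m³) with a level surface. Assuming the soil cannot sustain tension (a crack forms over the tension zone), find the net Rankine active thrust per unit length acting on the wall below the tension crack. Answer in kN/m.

60.2 kN/m

K_a = 0.3320; √K_a = 0.5762.
Tension-crack depth z_c = 2c/(γ√K_a) = 2×26.3/(17.9×0.5762) = 5.100 m.
σ_a at base = K_a γ H − 2c√K_a = 0.3320×17.9×9.6 − 2×26.3×0.5762 = 26.74 kPa.
P_a = ½ × 26.74 × (H − z_c) = 0.5×26.74×4.500 = 60.17 kN/m.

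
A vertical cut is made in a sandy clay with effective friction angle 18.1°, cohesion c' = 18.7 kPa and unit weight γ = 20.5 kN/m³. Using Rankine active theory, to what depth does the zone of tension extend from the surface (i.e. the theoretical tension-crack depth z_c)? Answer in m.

K_a = tan²(45° − 18.1°/2) = 0.5259; √K_a = 0.7252.
The active pressure is zero where K_a γ z = 2c√K_a, so z_c = 2c/(γ√K_a) = 2×18.7/(20.5×0.7252) = 2.516 m.

2.52 m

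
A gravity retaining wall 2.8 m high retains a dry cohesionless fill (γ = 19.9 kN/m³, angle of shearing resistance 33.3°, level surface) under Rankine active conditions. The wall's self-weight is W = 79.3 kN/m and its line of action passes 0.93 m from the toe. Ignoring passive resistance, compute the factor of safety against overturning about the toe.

3.48

K_a = tan²(45° − 33.3°/2) = 0.2911.
P_a = ½K_aγH² = 0.5×0.2911×19.9×2.8² = 22.71 kN/m, acting at H/3 = 0.9333 m above the base.
Overturning moment M_o = P_a × H/3 = 22.71 × 0.9333 = 21.20.
Resisting moment M_r = W × 0.93 = 79.3 × 0.93 = 73.75.
FS_overturning = M_r/M_o = 73.75/21.20 = 3.479.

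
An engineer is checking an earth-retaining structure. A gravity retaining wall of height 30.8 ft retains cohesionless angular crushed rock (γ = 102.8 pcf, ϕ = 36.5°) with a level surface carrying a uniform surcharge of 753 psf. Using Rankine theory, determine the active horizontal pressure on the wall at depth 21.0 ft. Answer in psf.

740 psf

K_a = (1 − sin φ)/(1 + sin φ) = 0.2541.
σ_v = γz + q = 102.8 × 21.0 + 753 = 2912 psf.
σ_h = K_a σ_v = 0.2541 × 2912 = 739.8 psf.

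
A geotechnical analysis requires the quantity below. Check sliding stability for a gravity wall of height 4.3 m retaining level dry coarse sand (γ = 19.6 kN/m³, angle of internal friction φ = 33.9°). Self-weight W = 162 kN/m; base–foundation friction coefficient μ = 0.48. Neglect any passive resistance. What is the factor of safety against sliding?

1.51

K_a = tan²(45° − 33.9°/2) = 0.2839.
P_a = ½K_aγH² = 0.5×0.2839×19.6×4.3² = 51.44 kN/m, acting at H/3 = 1.433 m above the base.
FS_sliding = μW / P_a = 0.48×162 / 51.44 = 1.512.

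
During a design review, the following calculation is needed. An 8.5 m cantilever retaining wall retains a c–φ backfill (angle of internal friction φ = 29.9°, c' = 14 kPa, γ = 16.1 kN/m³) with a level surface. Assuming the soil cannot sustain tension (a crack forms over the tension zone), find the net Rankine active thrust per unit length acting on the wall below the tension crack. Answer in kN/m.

K_a = 0.3347; √K_a = 0.5785.
Tension-crack depth z_c = 2c/(γ√K_a) = 2×14/(16.1×0.5785) = 3.006 m.
σ_a at base = K_a γ H − 2c√K_a = 0.3347×16.1×8.5 − 2×14×0.5785 = 29.60 kPa.
P_a = ½ × 29.60 × (H − z_c) = 0.5×29.60×5.494 = 81.31 kN/m.

81.3 kN/m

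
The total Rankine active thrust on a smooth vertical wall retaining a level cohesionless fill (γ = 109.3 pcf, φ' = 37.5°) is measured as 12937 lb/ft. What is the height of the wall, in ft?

K_a = 0.2432. P_a = ½ K_a γ H² ⇒ H = √(2P_a/(K_a γ)).
H = √(2×12937/(0.2432×109.3)) = 31.20 ft.

31.2 ft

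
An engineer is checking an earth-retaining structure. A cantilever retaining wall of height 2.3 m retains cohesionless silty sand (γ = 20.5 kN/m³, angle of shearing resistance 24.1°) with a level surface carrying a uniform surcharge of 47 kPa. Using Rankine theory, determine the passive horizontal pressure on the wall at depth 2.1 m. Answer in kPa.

K_p = (1 + sin φ)/(1 − sin φ) = 2.380.
σ_v = γz + q = 20.5 × 2.1 + 47 = 90.05 kPa.
σ_h = K_p σ_v = 2.380 × 90.05 = 214.3 kPa.

214 kPa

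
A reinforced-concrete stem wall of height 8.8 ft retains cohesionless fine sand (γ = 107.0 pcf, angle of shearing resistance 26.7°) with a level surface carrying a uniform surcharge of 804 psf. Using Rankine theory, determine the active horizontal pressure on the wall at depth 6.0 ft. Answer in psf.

K_a = (1 − sin φ)/(1 + sin φ) = 0.3800.
σ_v = γz + q = 107.0 × 6.0 + 804 = 1446 psf.
σ_h = K_a σ_v = 0.3800 × 1446 = 549.4 psf.

549 psf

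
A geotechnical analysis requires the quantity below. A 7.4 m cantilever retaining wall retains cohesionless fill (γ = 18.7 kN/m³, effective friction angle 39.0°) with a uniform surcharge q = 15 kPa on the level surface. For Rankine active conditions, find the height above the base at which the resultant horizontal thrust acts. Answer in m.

K_a = 0.2275.
Triangular part P₁ = ½K_aγH² = 116.5 at H/3 = 2.467 m; rectangular part P₂ = K_a q H = 25.25 at H/2 = 3.700 m.
ȳ = (P₁·2.467 + P₂·3.700)/(P₁+P₂) = 2.686 m.

2.69 m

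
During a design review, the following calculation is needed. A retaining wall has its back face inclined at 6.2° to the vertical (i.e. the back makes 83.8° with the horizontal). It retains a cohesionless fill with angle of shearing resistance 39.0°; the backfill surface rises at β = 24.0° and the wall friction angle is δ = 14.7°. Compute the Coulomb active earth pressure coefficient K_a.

K_a = sin²(α+φ) / [sin²α · sin(α−δ) · (1 + √{sin(φ+δ)sin(φ−β) / (sin(α−δ)sin(α+β))})²].
With α = 83.8°, φ = 39.0°, δ = 14.7°, β = 24.0°: K_a = 0.3474.

0.347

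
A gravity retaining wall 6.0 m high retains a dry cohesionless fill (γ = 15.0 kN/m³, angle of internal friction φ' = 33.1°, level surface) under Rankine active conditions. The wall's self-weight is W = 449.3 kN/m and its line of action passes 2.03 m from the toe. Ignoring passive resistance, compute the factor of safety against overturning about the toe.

K_a = tan²(45° − 33.1°/2) = 0.2936.
P_a = ½K_aγH² = 0.5×0.2936×15.0×6.0² = 79.27 kN/m, acting at H/3 = 2.000 m above the base.
Overturning moment M_o = P_a × H/3 = 79.27 × 2.000 = 158.5.
Resisting moment M_r = W × 2.03 = 449.3 × 2.03 = 912.1.
FS_overturning = M_r/M_o = 912.1/158.5 = 5.753.

5.75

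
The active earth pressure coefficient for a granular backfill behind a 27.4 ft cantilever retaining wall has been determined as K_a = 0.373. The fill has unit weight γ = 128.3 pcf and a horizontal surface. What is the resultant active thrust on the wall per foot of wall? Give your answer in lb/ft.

18000 lb/ft

P = ½ K_a γ H² = 0.5 × 0.373 × 128.3 × 27.4² = 17960 lb/ft.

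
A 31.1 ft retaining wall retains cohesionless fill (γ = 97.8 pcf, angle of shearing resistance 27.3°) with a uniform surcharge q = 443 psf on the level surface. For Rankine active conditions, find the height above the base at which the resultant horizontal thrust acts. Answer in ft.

K_a = 0.3711.
Triangular part P₁ = ½K_aγH² = 17550 at H/3 = 10.37 ft; rectangular part P₂ = K_a q H = 5113 at H/2 = 15.55 ft.
ȳ = (P₁·10.37 + P₂·15.55)/(P₁+P₂) = 11.54 ft.

11.5 ft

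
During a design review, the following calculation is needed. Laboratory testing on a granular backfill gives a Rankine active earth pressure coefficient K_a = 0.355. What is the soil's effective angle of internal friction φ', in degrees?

K_a = tan²(45° − φ/2) ⇒ 45° − φ/2 = arctan(√0.355) = 30.79°.
φ = 2(45° − 30.79°) = 28.43°.

28.4°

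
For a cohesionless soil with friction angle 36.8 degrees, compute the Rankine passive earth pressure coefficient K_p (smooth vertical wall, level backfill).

K_p = (1 + sin φ)/(1 − sin φ) = tan²(45° + 36.8°/2) = 3.988.

3.99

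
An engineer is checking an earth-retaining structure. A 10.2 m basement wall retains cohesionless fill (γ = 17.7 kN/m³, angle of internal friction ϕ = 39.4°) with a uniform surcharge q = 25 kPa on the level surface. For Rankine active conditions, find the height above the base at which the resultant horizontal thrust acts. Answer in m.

3.77 m

K_a = 0.2234.
Triangular part P₁ = ½K_aγH² = 205.7 at H/3 = 3.400 m; rectangular part P₂ = K_a q H = 56.98 at H/2 = 5.100 m.
ȳ = (P₁·3.400 + P₂·5.100)/(P₁+P₂) = 3.769 m.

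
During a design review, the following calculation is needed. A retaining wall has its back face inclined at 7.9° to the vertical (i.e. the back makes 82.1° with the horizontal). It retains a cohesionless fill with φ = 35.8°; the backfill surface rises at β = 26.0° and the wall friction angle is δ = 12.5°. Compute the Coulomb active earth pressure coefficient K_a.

K_a = sin²(α+φ) / [sin²α · sin(α−δ) · (1 + √{sin(φ+δ)sin(φ−β) / (sin(α−δ)sin(α+β))})²].
With α = 82.1°, φ = 35.8°, δ = 12.5°, β = 26.0°: K_a = 0.4475.

0.447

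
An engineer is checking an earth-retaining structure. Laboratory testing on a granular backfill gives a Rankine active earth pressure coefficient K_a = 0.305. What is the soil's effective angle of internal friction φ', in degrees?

32.2°

K_a = tan²(45° − φ/2) ⇒ 45° − φ/2 = arctan(√0.305) = 28.91°.
φ = 2(45° − 28.91°) = 32.18°.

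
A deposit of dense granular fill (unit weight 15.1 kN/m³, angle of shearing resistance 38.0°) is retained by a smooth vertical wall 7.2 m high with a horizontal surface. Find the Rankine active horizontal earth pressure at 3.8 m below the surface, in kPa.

K_a = (1 − sin φ)/(1 + sin φ) = 0.2379.
σ_h = K_a γ z = 0.2379 × 15.1 × 3.8 = 13.65 kPa.

13.6 kPa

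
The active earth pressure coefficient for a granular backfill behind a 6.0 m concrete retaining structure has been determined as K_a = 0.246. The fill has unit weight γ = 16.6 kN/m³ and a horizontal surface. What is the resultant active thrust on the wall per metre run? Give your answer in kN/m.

P = ½ K_a γ H² = 0.5 × 0.246 × 16.6 × 6.0² = 73.50 kN/m.

73.5 kN/m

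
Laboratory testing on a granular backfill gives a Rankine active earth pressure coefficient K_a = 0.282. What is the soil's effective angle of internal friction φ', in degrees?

K_a = tan²(45° − φ/2) ⇒ 45° − φ/2 = arctan(√0.282) = 27.97°.
φ = 2(45° − 27.97°) = 34.06°.

34.1°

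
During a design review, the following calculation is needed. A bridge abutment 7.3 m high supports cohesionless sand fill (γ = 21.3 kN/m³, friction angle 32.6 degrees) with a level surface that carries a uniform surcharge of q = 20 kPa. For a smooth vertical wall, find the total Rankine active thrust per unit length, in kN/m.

214 kN/m

K_a = tan²(45° − φ/2) = 0.2997.
Soil triangle: ½ K_a γ H² = 0.5×0.2997×21.3×7.3² = 170.1 kN/m.
Surcharge rectangle: K_a q H = 0.2997×20×7.3 = 43.76 kN/m.
Total = 170.1 + 43.76 = 213.9 kN/m.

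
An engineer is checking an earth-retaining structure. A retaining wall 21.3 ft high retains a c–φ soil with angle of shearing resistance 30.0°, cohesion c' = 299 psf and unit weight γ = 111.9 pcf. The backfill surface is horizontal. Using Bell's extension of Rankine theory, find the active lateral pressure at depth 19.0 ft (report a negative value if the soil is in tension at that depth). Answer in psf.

K_a = (1 − sin φ)/(1 + sin φ) = 0.3333.
σ_a = K_a γ z − 2c√K_a = 0.3333×111.9×19.0 − 2×299×0.5774 = 363.4 psf.

363 psf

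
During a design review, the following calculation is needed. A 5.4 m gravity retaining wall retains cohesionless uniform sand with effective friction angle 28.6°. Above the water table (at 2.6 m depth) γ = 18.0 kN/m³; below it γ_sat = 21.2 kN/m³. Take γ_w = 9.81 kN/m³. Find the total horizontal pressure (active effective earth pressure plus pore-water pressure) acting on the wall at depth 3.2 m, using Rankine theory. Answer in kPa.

24.8 kPa

K_a = (1 − sin φ)/(1 + sin φ) = 0.3525.
γ' = 21.2 − 9.81 = 11.39 kN/m³.
Effective vertical stress at 3.2 m: σ'_v = 18.0×2.6 + 11.39×0.600 = 53.63 kPa.
σ'_h = K_a σ'_v = 0.3525 × 53.63 = 18.91 kPa; u = γ_w × 0.600 = 5.886 kPa.
Total σ_h = 18.91 + 5.886 = 24.79 kPa.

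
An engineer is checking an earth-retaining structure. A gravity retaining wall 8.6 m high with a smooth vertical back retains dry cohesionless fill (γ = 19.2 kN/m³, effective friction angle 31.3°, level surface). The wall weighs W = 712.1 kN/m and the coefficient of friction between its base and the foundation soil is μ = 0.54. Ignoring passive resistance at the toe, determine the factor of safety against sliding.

1.71

K_a = tan²(45° − 31.3°/2) = 0.3162.
P_a = ½K_aγH² = 0.5×0.3162×19.2×8.6² = 224.5 kN/m, acting at H/3 = 2.867 m above the base.
FS_sliding = μW / P_a = 0.54×712.1 / 224.5 = 1.713.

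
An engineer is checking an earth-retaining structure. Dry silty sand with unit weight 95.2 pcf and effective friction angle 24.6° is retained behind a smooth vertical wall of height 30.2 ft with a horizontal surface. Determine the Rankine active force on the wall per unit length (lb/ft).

17900 lb/ft

K_a = tan²(45° − φ/2) = 0.4121.
P_a = ½ K_a γ H² = 0.5 × 0.4121 × 95.2 × 30.2² = 17890 lb/ft.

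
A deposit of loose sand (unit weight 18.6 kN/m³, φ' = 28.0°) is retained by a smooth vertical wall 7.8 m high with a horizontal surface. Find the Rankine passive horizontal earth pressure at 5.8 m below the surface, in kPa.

K_p = (1 + sin φ)/(1 − sin φ) = 2.770.
σ_h = K_p γ z = 2.770 × 18.6 × 5.8 = 298.8 kPa.

299 kPa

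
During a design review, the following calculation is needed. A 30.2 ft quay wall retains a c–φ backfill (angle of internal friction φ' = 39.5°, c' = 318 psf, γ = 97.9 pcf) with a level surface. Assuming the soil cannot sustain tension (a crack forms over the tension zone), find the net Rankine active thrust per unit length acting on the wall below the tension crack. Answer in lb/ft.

2940 lb/ft

K_a = 0.2224; √K_a = 0.4716.
Tension-crack depth z_c = 2c/(γ√K_a) = 2×318/(97.9×0.4716) = 13.77 ft.
σ_a at base = K_a γ H − 2c√K_a = 0.2224×97.9×30.2 − 2×318×0.4716 = 357.7 psf.
P_a = ½ × 357.7 × (H − z_c) = 0.5×357.7×16.43 = 2938 lb/ft.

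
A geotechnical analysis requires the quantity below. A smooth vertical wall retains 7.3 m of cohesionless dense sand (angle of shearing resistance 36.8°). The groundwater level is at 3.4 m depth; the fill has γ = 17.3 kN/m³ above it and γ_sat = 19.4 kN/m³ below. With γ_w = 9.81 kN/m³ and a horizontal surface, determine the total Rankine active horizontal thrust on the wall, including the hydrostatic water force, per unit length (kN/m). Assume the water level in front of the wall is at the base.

175 kN/m

K_a = tan²(45° − φ/2) = 0.2508.
γ' = 19.4 − 9.81 = 9.590 kN/m³. Depth below WT = 3.9 m.
σ'_h at WT = K_a γ d_w = 14.75 kPa; at base = 14.75 + K_a γ' × 3.9 = 24.13 kPa.
P₁ (0–3.4 m) = ½×14.75×3.4 = 25.07. P₂ (3.4–7.3 m) = ½(14.75+24.13)×3.9 = 75.81.
P_w = ½ γ_w h₂² = 0.5×9.81×3.9² = 74.61. Total = 25.07+75.81+74.61 = 175.5 kN/m.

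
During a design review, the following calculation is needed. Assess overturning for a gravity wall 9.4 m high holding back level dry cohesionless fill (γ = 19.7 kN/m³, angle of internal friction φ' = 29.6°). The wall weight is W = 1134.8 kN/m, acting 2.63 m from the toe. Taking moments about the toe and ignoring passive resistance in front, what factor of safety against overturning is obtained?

K_a = tan²(45° − 29.6°/2) = 0.3387.
P_a = ½K_aγH² = 0.5×0.3387×19.7×9.4² = 294.8 kN/m, acting at H/3 = 3.133 m above the base.
Overturning moment M_o = P_a × H/3 = 294.8 × 3.133 = 923.8.
Resisting moment M_r = W × 2.63 = 1134.8 × 2.63 = 2985.
FS_overturning = M_r/M_o = 2985/923.8 = 3.231.

3.23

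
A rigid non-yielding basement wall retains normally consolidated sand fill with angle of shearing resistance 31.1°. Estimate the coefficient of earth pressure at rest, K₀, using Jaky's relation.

0.483

K₀ = 1 − sin φ' = 1 − sin 31.1° = 0.4835.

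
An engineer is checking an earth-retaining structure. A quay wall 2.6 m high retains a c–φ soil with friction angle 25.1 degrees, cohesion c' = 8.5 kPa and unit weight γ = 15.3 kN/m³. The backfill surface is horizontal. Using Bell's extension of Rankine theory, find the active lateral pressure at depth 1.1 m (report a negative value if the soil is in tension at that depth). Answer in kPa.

K_a = (1 − sin φ)/(1 + sin φ) = 0.4043.
σ_a = K_a γ z − 2c√K_a = 0.4043×15.3×1.1 − 2×8.5×0.6358 = -4.005 kPa.

-4.01 kPa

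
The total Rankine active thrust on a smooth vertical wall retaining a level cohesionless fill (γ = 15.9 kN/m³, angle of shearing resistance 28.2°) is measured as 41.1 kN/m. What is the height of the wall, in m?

3.80 m

K_a = 0.3582. P_a = ½ K_a γ H² ⇒ H = √(2P_a/(K_a γ)).
H = √(2×41.1/(0.3582×15.9)) = 3.799 m.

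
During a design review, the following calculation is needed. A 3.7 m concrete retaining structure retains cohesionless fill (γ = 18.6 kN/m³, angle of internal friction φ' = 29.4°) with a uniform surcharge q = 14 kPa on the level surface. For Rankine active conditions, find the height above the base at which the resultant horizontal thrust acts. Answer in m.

1.41 m

K_a = 0.3415.
Triangular part P₁ = ½K_aγH² = 43.47 at H/3 = 1.233 m; rectangular part P₂ = K_a q H = 17.69 at H/2 = 1.850 m.
ȳ = (P₁·1.233 + P₂·1.850)/(P₁+P₂) = 1.412 m.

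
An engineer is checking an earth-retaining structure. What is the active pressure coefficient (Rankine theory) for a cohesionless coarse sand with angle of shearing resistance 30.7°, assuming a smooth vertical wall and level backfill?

0.324

K_a = tan²(45° − φ/2) = tan²(29.65°) = 0.3240.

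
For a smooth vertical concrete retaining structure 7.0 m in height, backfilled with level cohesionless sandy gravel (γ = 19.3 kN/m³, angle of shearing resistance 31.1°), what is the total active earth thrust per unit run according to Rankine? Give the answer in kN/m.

151 kN/m

K_a = tan²(45° − φ/2) = 0.3188.
P_a = ½ K_a γ H² = 0.5 × 0.3188 × 19.3 × 7.0² = 150.7 kN/m.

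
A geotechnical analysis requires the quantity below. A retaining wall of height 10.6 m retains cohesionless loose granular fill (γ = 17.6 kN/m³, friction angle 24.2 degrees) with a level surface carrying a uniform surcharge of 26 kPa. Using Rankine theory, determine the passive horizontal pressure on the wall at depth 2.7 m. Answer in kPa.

K_p = (1 + sin φ)/(1 − sin φ) = 2.389.
σ_v = γz + q = 17.6 × 2.7 + 26 = 73.52 kPa.
σ_h = K_p σ_v = 2.389 × 73.52 = 175.7 kPa.

176 kPa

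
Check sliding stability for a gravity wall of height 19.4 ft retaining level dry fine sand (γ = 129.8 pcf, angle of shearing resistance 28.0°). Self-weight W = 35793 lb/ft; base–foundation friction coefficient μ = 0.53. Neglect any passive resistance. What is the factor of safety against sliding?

2.15

K_a = tan²(45° − 28.0°/2) = 0.3610.
P_a = ½K_aγH² = 0.5×0.3610×129.8×19.4² = 8819 lb/ft, acting at H/3 = 6.467 ft above the base.
FS_sliding = μW / P_a = 0.53×35793 / 8819 = 2.151.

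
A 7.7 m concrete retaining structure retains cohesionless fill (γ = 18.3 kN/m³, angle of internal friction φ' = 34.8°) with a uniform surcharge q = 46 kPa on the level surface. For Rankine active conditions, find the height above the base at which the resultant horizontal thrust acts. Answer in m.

K_a = 0.2733.
Triangular part P₁ = ½K_aγH² = 148.3 at H/3 = 2.567 m; rectangular part P₂ = K_a q H = 96.81 at H/2 = 3.850 m.
ȳ = (P₁·2.567 + P₂·3.850)/(P₁+P₂) = 3.074 m.

3.07 m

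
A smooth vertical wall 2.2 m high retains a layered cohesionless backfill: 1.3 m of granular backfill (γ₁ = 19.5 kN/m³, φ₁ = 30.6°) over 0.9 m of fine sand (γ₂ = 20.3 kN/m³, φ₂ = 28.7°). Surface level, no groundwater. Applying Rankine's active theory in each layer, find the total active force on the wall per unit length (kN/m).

16.3 kN/m

K_a1 = tan²(45°−30.6°/2) = 0.3253; K_a2 = tan²(45°−28.7°/2) = 0.3511.
Layer 1: σ at base = K_a1 γ₁ h₁ = 8.247 kPa; P₁ = ½×8.247×1.3 = 5.361.
Layer 2: σ_v at top = γ₁h₁ = 25.35; σ_h top = K_a2×25.35 = 8.902; σ_h base = K_a2×(25.35+20.3×0.9) = 15.32.
P₂ = ½(8.902+15.32)×0.9 = 10.90. Total P_a = 5.361+10.90 = 16.26 kN/m.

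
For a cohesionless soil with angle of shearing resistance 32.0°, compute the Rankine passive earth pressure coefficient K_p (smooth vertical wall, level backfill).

K_p = (1 + sin φ)/(1 − sin φ) = tan²(45° + 32.0°/2) = 3.255.

3.25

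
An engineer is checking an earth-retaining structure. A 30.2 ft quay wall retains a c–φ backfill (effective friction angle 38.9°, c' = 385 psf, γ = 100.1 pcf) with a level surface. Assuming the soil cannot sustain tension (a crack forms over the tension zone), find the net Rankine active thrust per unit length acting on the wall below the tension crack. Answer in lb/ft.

2280 lb/ft

K_a = 0.2285; √K_a = 0.4780.
Tension-crack depth z_c = 2c/(γ√K_a) = 2×385/(100.1×0.4780) = 16.09 ft.
σ_a at base = K_a γ H − 2c√K_a = 0.2285×100.1×30.2 − 2×385×0.4780 = 322.8 psf.
P_a = ½ × 322.8 × (H − z_c) = 0.5×322.8×14.11 = 2277 lb/ft.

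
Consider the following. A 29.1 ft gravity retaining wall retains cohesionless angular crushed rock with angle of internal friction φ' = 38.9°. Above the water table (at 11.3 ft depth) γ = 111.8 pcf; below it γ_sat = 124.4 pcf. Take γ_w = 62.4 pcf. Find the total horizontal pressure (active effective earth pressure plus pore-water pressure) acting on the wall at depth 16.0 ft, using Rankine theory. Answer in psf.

649 psf

K_a = (1 − sin φ)/(1 + sin φ) = 0.2285.
γ' = 124.4 − 62.4 = 62.00 pcf.
Effective vertical stress at 16.0 ft: σ'_v = 111.8×11.3 + 62.00×4.70 = 1555 psf.
σ'_h = K_a σ'_v = 0.2285 × 1555 = 355.3 psf; u = γ_w × 4.70 = 293.3 psf.
Total σ_h = 355.3 + 293.3 = 648.6 psf.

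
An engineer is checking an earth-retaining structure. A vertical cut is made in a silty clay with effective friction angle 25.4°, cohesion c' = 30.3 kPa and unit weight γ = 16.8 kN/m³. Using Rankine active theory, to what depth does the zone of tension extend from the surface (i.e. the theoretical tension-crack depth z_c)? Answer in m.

K_a = tan²(45° − 25.4°/2) = 0.3996; √K_a = 0.6322.
The active pressure is zero where K_a γ z = 2c√K_a, so z_c = 2c/(γ√K_a) = 2×30.3/(16.8×0.6322) = 5.706 m.

5.71 m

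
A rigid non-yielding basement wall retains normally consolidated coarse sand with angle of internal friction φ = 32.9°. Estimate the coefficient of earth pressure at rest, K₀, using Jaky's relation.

0.457

K₀ = 1 − sin φ' = 1 − sin 32.9° = 0.4568.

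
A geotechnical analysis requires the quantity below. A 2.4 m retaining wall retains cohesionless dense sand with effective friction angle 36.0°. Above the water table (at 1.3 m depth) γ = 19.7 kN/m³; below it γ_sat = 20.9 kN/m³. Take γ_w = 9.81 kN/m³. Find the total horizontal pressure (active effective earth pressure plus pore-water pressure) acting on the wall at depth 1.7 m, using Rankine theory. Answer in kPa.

K_a = (1 − sin φ)/(1 + sin φ) = 0.2596.
γ' = 20.9 − 9.81 = 11.09 kN/m³.
Effective vertical stress at 1.7 m: σ'_v = 19.7×1.3 + 11.09×0.400 = 30.05 kPa.
σ'_h = K_a σ'_v = 0.2596 × 30.05 = 7.800 kPa; u = γ_w × 0.400 = 3.924 kPa.
Total σ_h = 7.800 + 3.924 = 11.72 kPa.

11.7 kPa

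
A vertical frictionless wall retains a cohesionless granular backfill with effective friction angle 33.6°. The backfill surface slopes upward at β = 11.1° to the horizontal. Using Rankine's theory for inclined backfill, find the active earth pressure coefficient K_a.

K_a = cos β · (cos β − √(cos²β − cos²φ)) / (cos β + √(cos²β − cos²φ)).
cos β = 0.9813, cos φ = 0.8329, √(cos²β − cos²φ) = 0.5188.
K_a = 0.9813 × (0.9813 − 0.5188)/(0.9813 + 0.5188) = 0.3025.

0.303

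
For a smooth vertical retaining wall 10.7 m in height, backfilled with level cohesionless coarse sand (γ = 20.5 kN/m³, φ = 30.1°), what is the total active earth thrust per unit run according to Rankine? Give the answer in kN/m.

K_a = tan²(45° − φ/2) = 0.3320.
P_a = ½ K_a γ H² = 0.5 × 0.3320 × 20.5 × 10.7² = 389.6 kN/m.

390 kN/m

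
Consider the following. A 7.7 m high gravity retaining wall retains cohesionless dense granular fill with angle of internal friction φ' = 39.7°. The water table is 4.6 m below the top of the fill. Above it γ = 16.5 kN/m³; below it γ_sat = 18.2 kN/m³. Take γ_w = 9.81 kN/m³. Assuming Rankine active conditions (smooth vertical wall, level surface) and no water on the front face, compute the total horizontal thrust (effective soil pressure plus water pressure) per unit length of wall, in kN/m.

K_a = tan²(45° − φ/2) = 0.2204.
γ' = 18.2 − 9.81 = 8.390 kN/m³. Depth below WT = 3.1 m.
σ'_h at WT = K_a γ d_w = 16.73 kPa; at base = 16.73 + K_a γ' × 3.1 = 22.46 kPa.
P₁ (0–4.6 m) = ½×16.73×4.6 = 38.48. P₂ (4.6–7.7 m) = ½(16.73+22.46)×3.1 = 60.75.
P_w = ½ γ_w h₂² = 0.5×9.81×3.1² = 47.14. Total = 38.48+60.75+47.14 = 146.4 kN/m.

146 kN/m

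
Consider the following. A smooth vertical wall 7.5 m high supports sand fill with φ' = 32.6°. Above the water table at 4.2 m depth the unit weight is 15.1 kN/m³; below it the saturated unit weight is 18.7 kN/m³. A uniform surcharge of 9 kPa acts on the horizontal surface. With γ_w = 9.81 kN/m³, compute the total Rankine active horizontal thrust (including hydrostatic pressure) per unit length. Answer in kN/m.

191 kN/m

K_a = tan²(45° − φ/2) = 0.2997.
γ' = 18.7 − 9.81 = 8.890 kN/m³. h₂ = H − d_w = 3.3 m.
σ'_h: at surface K_a·q = 2.698; at WT K_a(q+γd_w) = 21.71; at base K_a(q+γd_w+γ'h₂) = 30.50 kPa.
P₁ = ½(2.698+21.71)×4.2 = 51.25; P₂ = ½(21.71+30.50)×3.3 = 86.14; P_w = ½γ_w h₂² = 53.42.
Total = 51.25+86.14+53.42 = 190.8 kN/m.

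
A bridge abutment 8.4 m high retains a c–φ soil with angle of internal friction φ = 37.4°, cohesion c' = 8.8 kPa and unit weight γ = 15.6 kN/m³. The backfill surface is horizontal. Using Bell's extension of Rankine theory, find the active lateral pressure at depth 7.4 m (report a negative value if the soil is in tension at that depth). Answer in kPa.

19.5 kPa

K_a = (1 − sin φ)/(1 + sin φ) = 0.2443.
σ_a = K_a γ z − 2c√K_a = 0.2443×15.6×7.4 − 2×8.8×0.4942 = 19.50 kPa.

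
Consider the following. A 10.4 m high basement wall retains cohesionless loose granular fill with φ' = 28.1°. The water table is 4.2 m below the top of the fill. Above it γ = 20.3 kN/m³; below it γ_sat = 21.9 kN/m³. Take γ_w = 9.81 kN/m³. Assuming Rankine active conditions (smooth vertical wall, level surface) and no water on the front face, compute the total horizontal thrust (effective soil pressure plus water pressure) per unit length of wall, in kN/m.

527 kN/m

K_a = tan²(45° − φ/2) = 0.3596.
γ' = 21.9 − 9.81 = 12.09 kN/m³. Depth below WT = 6.2 m.
σ'_h at WT = K_a γ d_w = 30.66 kPa; at base = 30.66 + K_a γ' × 6.2 = 57.62 kPa.
P₁ (0–4.2 m) = ½×30.66×4.2 = 64.39. P₂ (4.2–10.4 m) = ½(30.66+57.62)×6.2 = 273.7.
P_w = ½ γ_w h₂² = 0.5×9.81×6.2² = 188.5. Total = 64.39+273.7+188.5 = 526.6 kN/m.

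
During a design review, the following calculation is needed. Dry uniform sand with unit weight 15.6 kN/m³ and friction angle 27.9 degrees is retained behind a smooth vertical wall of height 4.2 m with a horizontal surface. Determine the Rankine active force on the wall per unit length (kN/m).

K_a = tan²(45° − φ/2) = 0.3625.
P_a = ½ K_a γ H² = 0.5 × 0.3625 × 15.6 × 4.2² = 49.87 kN/m.

49.9 kN/m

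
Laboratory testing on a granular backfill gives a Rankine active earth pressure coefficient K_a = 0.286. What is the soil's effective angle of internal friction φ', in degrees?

K_a = tan²(45° − φ/2) ⇒ 45° − φ/2 = arctan(√0.286) = 28.14°.
φ = 2(45° − 28.14°) = 33.73°.

33.7°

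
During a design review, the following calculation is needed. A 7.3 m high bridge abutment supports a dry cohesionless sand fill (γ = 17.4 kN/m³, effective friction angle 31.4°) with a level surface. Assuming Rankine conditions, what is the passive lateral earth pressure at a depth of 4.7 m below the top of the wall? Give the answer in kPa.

260 kPa

K_p = (1 + sin φ)/(1 − sin φ) = 3.175.
σ_h = K_p γ z = 3.175 × 17.4 × 4.7 = 259.7 kPa.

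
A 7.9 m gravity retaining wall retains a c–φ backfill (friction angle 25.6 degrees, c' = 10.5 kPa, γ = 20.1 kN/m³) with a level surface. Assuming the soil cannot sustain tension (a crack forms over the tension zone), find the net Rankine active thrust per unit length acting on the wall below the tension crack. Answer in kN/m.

K_a = 0.3966; √K_a = 0.6297.
Tension-crack depth z_c = 2c/(γ√K_a) = 2×10.5/(20.1×0.6297) = 1.659 m.
σ_a at base = K_a γ H − 2c√K_a = 0.3966×20.1×7.9 − 2×10.5×0.6297 = 49.75 kPa.
P_a = ½ × 49.75 × (H − z_c) = 0.5×49.75×6.241 = 155.2 kN/m.

155 kN/m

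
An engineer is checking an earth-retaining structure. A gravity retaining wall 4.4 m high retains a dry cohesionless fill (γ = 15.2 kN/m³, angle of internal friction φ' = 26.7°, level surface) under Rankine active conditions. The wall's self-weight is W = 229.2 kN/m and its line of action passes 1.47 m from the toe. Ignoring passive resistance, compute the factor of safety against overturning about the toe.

4.11

K_a = tan²(45° − 26.7°/2) = 0.3800.
P_a = ½K_aγH² = 0.5×0.3800×15.2×4.4² = 55.91 kN/m, acting at H/3 = 1.467 m above the base.
Overturning moment M_o = P_a × H/3 = 55.91 × 1.467 = 81.99.
Resisting moment M_r = W × 1.47 = 229.2 × 1.47 = 336.9.
FS_overturning = M_r/M_o = 336.9/81.99 = 4.109.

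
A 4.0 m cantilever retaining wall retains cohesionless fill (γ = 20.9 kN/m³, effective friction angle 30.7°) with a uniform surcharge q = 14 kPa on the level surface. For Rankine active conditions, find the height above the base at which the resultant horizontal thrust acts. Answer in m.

K_a = 0.3240.
Triangular part P₁ = ½K_aγH² = 54.18 at H/3 = 1.333 m; rectangular part P₂ = K_a q H = 18.15 at H/2 = 2.000 m.
ȳ = (P₁·1.333 + P₂·2.000)/(P₁+P₂) = 1.501 m.

1.50 m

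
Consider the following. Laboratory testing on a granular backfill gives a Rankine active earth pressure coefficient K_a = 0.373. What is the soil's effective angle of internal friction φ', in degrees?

K_a = tan²(45° − φ/2) ⇒ 45° − φ/2 = arctan(√0.373) = 31.41°.
φ = 2(45° − 31.41°) = 27.17°.

27.2°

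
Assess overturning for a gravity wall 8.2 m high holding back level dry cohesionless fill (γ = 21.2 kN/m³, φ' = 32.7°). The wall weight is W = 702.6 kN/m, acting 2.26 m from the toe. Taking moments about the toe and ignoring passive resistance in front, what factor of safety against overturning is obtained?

K_a = tan²(45° − 32.7°/2) = 0.2985.
P_a = ½K_aγH² = 0.5×0.2985×21.2×8.2² = 212.8 kN/m, acting at H/3 = 2.733 m above the base.
Overturning moment M_o = P_a × H/3 = 212.8 × 2.733 = 581.5.
Resisting moment M_r = W × 2.26 = 702.6 × 2.26 = 1588.
FS_overturning = M_r/M_o = 1588/581.5 = 2.731.

2.73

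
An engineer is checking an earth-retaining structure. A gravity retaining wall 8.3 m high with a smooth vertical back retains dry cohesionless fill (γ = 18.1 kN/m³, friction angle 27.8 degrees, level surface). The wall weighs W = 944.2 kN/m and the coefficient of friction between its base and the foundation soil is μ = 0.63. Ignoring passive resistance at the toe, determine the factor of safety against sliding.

2.62

K_a = tan²(45° − 27.8°/2) = 0.3639.
P_a = ½K_aγH² = 0.5×0.3639×18.1×8.3² = 226.9 kN/m, acting at H/3 = 2.767 m above the base.
FS_sliding = μW / P_a = 0.63×944.2 / 226.9 = 2.622.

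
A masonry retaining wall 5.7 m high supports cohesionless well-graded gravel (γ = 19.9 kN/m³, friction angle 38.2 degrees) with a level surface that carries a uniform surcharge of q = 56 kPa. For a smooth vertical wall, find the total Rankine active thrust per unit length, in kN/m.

K_a = tan²(45° − φ/2) = 0.2358.
Soil triangle: ½ K_a γ H² = 0.5×0.2358×19.9×5.7² = 76.22 kN/m.
Surcharge rectangle: K_a q H = 0.2358×56×5.7 = 75.26 kN/m.
Total = 76.22 + 75.26 = 151.5 kN/m.

151 kN/m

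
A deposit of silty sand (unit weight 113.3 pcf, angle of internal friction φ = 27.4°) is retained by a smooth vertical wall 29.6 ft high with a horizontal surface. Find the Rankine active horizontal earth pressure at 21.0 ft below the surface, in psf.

880 psf

K_a = (1 − sin φ)/(1 + sin φ) = 0.3697.
σ_h = K_a γ z = 0.3697 × 113.3 × 21.0 = 879.6 psf.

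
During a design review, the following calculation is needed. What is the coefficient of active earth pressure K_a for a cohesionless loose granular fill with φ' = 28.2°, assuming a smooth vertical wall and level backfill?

K_a = (1 − sin φ)/(1 + sin φ) = (1 − sin 28.2°)/(1 + sin 28.2°) = 0.3582.

0.358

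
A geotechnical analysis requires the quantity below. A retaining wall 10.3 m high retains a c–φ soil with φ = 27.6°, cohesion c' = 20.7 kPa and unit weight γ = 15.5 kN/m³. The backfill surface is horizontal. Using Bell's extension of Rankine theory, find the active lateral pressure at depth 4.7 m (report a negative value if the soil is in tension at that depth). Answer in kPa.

K_a = (1 − sin φ)/(1 + sin φ) = 0.3668.
σ_a = K_a γ z − 2c√K_a = 0.3668×15.5×4.7 − 2×20.7×0.6056 = 1.647 kPa.

1.65 kPa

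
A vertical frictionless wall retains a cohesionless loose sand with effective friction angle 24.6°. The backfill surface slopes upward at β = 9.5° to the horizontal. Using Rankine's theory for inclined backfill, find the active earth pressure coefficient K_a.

0.435

K_a = cos β · (cos β − √(cos²β − cos²φ)) / (cos β + √(cos²β − cos²φ)).
cos β = 0.9863, cos φ = 0.9092, √(cos²β − cos²φ) = 0.3822.
K_a = 0.9863 × (0.9863 − 0.3822)/(0.9863 + 0.3822) = 0.4354.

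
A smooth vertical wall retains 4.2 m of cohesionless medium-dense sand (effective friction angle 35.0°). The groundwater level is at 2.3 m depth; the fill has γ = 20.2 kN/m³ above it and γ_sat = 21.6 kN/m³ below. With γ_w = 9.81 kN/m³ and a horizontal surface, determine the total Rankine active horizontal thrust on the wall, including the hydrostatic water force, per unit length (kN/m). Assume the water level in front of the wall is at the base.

61.9 kN/m

K_a = tan²(45° − φ/2) = 0.2710.
γ' = 21.6 − 9.81 = 11.79 kN/m³. Depth below WT = 1.9 m.
σ'_h at WT = K_a γ d_w = 12.59 kPa; at base = 12.59 + K_a γ' × 1.9 = 18.66 kPa.
P₁ (0–2.3 m) = ½×12.59×2.3 = 14.48. P₂ (2.3–4.2 m) = ½(12.59+18.66)×1.9 = 29.69.
P_w = ½ γ_w h₂² = 0.5×9.81×1.9² = 17.71. Total = 14.48+29.69+17.71 = 61.87 kN/m.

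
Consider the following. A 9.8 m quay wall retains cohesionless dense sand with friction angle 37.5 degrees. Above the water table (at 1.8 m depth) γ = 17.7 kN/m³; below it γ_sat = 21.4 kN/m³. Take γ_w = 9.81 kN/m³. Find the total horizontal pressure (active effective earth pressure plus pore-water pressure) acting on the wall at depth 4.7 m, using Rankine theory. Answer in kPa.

K_a = (1 − sin φ)/(1 + sin φ) = 0.2432.
γ' = 21.4 − 9.81 = 11.59 kN/m³.
Effective vertical stress at 4.7 m: σ'_v = 17.7×1.8 + 11.59×2.90 = 65.47 kPa.
σ'_h = K_a σ'_v = 0.2432 × 65.47 = 15.92 kPa; u = γ_w × 2.90 = 28.45 kPa.
Total σ_h = 15.92 + 28.45 = 44.37 kPa.

44.4 kPa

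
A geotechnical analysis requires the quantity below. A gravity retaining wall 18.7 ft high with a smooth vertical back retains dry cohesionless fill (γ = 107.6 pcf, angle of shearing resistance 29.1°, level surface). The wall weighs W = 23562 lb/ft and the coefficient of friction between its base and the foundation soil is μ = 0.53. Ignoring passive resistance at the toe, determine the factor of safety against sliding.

K_a = tan²(45° − 29.1°/2) = 0.3456.
P_a = ½K_aγH² = 0.5×0.3456×107.6×18.7² = 6502 lb/ft, acting at H/3 = 6.233 ft above the base.
FS_sliding = μW / P_a = 0.53×23562 / 6502 = 1.921.

1.92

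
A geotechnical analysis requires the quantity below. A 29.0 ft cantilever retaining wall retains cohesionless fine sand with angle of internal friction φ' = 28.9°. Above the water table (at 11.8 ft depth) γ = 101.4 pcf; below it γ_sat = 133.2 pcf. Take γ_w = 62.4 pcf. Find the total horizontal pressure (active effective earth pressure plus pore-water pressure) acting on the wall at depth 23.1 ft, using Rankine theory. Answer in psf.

K_a = (1 − sin φ)/(1 + sin φ) = 0.3484.
γ' = 133.2 − 62.4 = 70.80 pcf.
Effective vertical stress at 23.1 ft: σ'_v = 101.4×11.8 + 70.80×11.3 = 1997 psf.
σ'_h = K_a σ'_v = 0.3484 × 1997 = 695.5 psf; u = γ_w × 11.3 = 705.1 psf.
Total σ_h = 695.5 + 705.1 = 1401 psf.

1400 psf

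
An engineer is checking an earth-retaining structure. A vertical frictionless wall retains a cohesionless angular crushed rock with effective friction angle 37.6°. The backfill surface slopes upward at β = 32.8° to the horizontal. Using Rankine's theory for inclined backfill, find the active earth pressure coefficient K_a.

0.420

K_a = cos β · (cos β − √(cos²β − cos²φ)) / (cos β + √(cos²β − cos²φ)).
cos β = 0.8406, cos φ = 0.7923, √(cos²β − cos²φ) = 0.2808.
K_a = 0.8406 × (0.8406 − 0.2808)/(0.8406 + 0.2808) = 0.4196.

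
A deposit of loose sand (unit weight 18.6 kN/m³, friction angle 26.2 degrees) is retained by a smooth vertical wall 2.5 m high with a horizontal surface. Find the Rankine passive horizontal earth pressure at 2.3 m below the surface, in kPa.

K_p = (1 + sin φ)/(1 − sin φ) = 2.581.
σ_h = K_p γ z = 2.581 × 18.6 × 2.3 = 110.4 kPa.

110 kPa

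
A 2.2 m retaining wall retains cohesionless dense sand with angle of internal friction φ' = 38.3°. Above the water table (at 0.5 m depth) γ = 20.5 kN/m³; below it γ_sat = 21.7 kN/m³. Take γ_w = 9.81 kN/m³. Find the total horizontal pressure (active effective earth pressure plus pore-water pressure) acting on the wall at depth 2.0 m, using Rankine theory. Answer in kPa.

K_a = (1 − sin φ)/(1 + sin φ) = 0.2347.
γ' = 21.7 − 9.81 = 11.89 kN/m³.
Effective vertical stress at 2.0 m: σ'_v = 20.5×0.5 + 11.89×1.50 = 28.08 kPa.
σ'_h = K_a σ'_v = 0.2347 × 28.08 = 6.593 kPa; u = γ_w × 1.50 = 14.71 kPa.
Total σ_h = 6.593 + 14.71 = 21.31 kPa.

21.3 kPa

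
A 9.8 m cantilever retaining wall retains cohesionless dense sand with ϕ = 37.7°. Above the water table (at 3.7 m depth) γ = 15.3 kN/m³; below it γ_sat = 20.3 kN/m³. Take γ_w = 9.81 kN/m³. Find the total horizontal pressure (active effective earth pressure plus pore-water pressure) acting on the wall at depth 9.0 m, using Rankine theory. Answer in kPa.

K_a = (1 − sin φ)/(1 + sin φ) = 0.2411.
γ' = 20.3 − 9.81 = 10.49 kN/m³.
Effective vertical stress at 9.0 m: σ'_v = 15.3×3.7 + 10.49×5.30 = 112.2 kPa.
σ'_h = K_a σ'_v = 0.2411 × 112.2 = 27.05 kPa; u = γ_w × 5.30 = 51.99 kPa.
Total σ_h = 27.05 + 51.99 = 79.04 kPa.

79.0 kPa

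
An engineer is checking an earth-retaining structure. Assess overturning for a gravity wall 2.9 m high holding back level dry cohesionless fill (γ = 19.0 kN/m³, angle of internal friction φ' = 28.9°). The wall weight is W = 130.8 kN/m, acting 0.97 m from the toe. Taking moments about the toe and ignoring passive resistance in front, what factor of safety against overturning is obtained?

K_a = tan²(45° − 28.9°/2) = 0.3484.
P_a = ½K_aγH² = 0.5×0.3484×19.0×2.9² = 27.83 kN/m, acting at H/3 = 0.9667 m above the base.
Overturning moment M_o = P_a × H/3 = 27.83 × 0.9667 = 26.90.
Resisting moment M_r = W × 0.97 = 130.8 × 0.97 = 126.9.
FS_overturning = M_r/M_o = 126.9/26.90 = 4.716.

4.72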